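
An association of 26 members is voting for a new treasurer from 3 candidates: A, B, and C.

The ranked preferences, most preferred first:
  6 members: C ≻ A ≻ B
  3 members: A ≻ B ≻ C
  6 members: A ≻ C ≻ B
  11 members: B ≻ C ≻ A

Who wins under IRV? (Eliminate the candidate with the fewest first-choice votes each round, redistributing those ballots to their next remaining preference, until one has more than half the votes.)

A

Round 1: A 9, B 11, C 6. C eliminated.
Round 2: A 15, B 11. A has a majority (≥14).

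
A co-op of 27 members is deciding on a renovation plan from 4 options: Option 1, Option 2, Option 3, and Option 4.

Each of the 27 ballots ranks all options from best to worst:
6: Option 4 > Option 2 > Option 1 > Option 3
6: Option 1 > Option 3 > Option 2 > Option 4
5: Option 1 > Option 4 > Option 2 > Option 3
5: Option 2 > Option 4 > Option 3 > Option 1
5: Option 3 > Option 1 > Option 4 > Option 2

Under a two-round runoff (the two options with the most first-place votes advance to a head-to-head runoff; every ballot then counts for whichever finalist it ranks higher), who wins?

Round 1 first-place votes: Option 1 11, Option 2 5, Option 3 5, Option 4 6. Option 1 and Option 4 advance.
Runoff: Option 1 is ranked above Option 4 on 16 ballots, Option 4 above Option 1 on 11.

Option 1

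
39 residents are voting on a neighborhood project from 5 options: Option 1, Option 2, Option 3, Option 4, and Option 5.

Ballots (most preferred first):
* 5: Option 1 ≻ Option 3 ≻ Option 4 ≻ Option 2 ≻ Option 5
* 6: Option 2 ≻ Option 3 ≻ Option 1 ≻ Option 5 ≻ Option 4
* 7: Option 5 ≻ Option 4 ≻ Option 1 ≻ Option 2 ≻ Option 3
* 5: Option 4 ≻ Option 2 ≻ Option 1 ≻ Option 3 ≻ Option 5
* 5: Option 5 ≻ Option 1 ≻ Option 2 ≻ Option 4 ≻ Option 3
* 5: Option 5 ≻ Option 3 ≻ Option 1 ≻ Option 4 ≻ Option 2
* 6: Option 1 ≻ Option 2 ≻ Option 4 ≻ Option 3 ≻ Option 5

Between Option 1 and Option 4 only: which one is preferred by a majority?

Option 1

Option 1 is ranked above Option 4 on 27 ballots; Option 4 above Option 1 on 12.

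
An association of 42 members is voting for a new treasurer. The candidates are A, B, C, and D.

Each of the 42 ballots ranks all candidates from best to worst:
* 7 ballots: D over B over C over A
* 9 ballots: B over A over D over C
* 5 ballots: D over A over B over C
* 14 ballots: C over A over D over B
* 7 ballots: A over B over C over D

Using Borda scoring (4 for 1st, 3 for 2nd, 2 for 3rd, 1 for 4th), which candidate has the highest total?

A: 7×1 + 9×3 + 5×3 + 14×3 + 7×4 = 119
B: 7×3 + 9×4 + 5×2 + 14×1 + 7×3 = 102
C: 7×2 + 9×1 + 5×1 + 14×4 + 7×2 = 98
D: 7×4 + 9×2 + 5×4 + 14×2 + 7×1 = 101

A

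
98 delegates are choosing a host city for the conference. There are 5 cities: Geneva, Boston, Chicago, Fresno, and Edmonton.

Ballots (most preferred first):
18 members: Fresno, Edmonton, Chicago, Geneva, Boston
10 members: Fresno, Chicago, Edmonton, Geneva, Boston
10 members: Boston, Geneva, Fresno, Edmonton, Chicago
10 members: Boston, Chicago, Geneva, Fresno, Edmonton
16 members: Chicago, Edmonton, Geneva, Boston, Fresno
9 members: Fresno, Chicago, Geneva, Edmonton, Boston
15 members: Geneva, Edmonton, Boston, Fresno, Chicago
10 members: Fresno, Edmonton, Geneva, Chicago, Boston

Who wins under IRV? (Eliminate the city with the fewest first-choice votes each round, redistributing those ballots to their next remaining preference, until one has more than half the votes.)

Boston

Round 1: Geneva 15, Boston 20, Chicago 16, Fresno 47, Edmonton 0. Edmonton eliminated.
Round 2: Geneva 15, Boston 20, Chicago 16, Fresno 47. Geneva eliminated.
Round 3: Boston 35, Chicago 16, Fresno 47. Chicago eliminated.
Round 4: Boston 51, Fresno 47. Boston has a majority (≥50).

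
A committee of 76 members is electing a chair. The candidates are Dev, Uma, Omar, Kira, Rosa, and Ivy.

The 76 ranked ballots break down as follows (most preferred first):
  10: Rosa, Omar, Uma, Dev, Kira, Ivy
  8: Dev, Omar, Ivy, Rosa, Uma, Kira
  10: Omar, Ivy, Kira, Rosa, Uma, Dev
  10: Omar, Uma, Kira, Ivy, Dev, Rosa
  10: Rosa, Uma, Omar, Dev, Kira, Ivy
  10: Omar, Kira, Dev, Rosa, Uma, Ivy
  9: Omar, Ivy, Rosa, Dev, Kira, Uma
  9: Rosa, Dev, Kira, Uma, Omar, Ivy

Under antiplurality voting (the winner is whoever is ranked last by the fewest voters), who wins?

Last-place votes: Dev 10, Uma 9, Omar 0, Kira 8, Rosa 10, Ivy 39.

Omar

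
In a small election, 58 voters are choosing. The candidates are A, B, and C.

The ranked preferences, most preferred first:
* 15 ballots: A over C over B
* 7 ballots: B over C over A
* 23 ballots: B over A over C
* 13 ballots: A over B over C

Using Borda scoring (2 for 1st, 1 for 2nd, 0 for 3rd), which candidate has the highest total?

A: 15×2 + 7×0 + 23×1 + 13×2 = 79
B: 15×0 + 7×2 + 23×2 + 13×1 = 73
C: 15×1 + 7×1 + 23×0 + 13×0 = 22

A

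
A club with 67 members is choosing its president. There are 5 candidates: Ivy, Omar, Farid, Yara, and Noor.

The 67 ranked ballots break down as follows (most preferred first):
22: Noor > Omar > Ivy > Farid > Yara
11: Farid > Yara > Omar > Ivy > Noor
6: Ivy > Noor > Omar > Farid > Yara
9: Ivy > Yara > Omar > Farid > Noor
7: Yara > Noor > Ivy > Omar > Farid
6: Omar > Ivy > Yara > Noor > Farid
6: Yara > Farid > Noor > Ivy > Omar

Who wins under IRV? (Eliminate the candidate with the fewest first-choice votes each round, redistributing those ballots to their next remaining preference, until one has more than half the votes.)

Yara

Round 1: Ivy 15, Omar 6, Farid 11, Yara 13, Noor 22. Omar eliminated.
Round 2: Ivy 21, Farid 11, Yara 13, Noor 22. Farid eliminated.
Round 3: Ivy 21, Yara 24, Noor 22. Ivy eliminated.
Round 4: Yara 39, Noor 28. Yara has a majority (≥34).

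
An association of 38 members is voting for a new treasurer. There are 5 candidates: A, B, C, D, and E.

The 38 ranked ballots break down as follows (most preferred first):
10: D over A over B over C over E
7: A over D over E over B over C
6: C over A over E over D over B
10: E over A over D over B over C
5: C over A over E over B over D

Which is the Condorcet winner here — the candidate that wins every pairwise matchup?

A vs B: 38–0
A vs C: 27–11
A vs D: 28–10
A vs E: 28–10
A beats every other candidate.

A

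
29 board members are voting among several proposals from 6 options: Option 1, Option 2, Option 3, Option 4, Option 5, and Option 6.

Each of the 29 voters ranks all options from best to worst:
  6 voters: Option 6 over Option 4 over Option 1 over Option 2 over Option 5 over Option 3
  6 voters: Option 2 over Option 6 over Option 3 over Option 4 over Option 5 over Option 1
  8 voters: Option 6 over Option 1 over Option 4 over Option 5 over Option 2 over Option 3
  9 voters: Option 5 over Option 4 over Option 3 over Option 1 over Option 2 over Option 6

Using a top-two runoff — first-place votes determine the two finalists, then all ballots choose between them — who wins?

Round 1 first-place votes: Option 1 0, Option 2 6, Option 3 0, Option 4 0, Option 5 9, Option 6 14. Option 6 and Option 5 advance.
Runoff: Option 6 is ranked above Option 5 on 20 ballots, Option 5 above Option 6 on 9.

Option 6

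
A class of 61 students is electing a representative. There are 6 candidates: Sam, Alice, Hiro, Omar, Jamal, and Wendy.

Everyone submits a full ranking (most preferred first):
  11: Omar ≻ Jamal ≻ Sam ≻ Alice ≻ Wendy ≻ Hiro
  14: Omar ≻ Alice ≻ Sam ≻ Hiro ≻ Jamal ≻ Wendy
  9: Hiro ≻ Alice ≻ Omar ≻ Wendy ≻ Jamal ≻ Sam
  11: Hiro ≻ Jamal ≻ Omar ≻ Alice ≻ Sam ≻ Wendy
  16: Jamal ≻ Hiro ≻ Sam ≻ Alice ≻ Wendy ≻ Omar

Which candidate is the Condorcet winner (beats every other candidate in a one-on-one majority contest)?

Hiro

Hiro vs Sam: 36–25
Hiro vs Alice: 36–25
Hiro vs Omar: 36–25
Hiro vs Jamal: 34–27
Hiro vs Wendy: 50–11
Hiro beats every other candidate.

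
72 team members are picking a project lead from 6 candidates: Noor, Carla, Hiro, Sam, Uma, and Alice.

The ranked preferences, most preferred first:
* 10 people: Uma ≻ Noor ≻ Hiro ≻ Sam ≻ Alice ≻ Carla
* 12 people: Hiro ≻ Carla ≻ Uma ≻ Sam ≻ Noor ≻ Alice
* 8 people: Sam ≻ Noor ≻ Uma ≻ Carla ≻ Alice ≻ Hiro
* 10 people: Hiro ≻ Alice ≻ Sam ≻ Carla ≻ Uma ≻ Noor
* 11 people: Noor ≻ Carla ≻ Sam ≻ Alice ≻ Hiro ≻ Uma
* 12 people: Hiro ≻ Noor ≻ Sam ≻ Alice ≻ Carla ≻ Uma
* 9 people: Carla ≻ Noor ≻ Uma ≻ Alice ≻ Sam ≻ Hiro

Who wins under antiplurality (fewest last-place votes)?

Sam

Last-place votes: Noor 10, Carla 10, Hiro 17, Sam 0, Uma 23, Alice 12.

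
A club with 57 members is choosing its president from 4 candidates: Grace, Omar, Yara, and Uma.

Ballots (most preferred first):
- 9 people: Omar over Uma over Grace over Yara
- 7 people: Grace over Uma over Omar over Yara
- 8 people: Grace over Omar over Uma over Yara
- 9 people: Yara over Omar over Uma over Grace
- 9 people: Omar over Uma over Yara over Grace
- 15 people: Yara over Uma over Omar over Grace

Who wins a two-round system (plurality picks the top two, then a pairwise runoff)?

Round 1 first-place votes: Grace 15, Omar 18, Yara 24, Uma 0. Yara and Omar advance.
Runoff: Yara is ranked above Omar on 24 ballots, Omar above Yara on 33.

Omar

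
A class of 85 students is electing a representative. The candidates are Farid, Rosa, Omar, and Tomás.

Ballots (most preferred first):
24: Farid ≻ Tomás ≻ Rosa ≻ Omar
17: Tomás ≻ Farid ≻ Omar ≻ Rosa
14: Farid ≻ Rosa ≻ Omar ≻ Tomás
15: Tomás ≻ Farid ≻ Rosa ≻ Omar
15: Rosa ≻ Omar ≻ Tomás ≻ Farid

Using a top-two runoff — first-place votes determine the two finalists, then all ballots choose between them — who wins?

Round 1 first-place votes: Farid 38, Rosa 15, Omar 0, Tomás 32. Farid and Tomás advance.
Runoff: Farid is ranked above Tomás on 38 ballots, Tomás above Farid on 47.

Tomás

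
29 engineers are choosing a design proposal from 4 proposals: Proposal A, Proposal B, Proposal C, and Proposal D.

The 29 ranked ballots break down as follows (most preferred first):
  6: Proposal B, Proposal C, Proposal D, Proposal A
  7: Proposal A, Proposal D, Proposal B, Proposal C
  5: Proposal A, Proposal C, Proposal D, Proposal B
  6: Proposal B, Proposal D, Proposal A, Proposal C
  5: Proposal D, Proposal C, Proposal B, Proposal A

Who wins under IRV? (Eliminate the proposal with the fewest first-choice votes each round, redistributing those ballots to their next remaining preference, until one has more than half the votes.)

Round 1: Proposal A 12, Proposal B 12, Proposal C 0, Proposal D 5. Proposal C eliminated.
Round 2: Proposal A 12, Proposal B 12, Proposal D 5. Proposal D eliminated.
Round 3: Proposal A 12, Proposal B 17. Proposal B has a majority (≥15).

Proposal B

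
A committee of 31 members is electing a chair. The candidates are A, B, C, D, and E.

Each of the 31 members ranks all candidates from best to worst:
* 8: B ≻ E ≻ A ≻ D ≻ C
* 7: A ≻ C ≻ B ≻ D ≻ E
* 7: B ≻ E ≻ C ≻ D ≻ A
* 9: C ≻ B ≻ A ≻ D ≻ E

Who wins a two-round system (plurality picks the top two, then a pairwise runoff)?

C

Round 1 first-place votes: A 7, B 15, C 9, D 0, E 0. B and C advance.
Runoff: B is ranked above C on 15 ballots, C above B on 16.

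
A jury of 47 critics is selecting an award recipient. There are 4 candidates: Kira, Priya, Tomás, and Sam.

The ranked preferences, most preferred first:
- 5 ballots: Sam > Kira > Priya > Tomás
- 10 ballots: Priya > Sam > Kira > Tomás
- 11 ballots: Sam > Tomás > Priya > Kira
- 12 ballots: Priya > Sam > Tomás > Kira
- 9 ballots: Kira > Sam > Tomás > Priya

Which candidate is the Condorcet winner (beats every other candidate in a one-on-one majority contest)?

Sam

Sam vs Kira: 38–9
Sam vs Priya: 25–22
Sam vs Tomás: 47–0
Sam beats every other candidate.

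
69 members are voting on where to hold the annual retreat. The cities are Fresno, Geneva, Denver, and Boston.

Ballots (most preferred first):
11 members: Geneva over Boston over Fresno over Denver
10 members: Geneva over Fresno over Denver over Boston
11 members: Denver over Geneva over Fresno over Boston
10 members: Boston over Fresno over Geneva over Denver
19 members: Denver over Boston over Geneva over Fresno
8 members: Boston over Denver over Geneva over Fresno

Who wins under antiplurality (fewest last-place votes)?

Last-place votes: Fresno 27, Geneva 0, Denver 21, Boston 21.

Geneva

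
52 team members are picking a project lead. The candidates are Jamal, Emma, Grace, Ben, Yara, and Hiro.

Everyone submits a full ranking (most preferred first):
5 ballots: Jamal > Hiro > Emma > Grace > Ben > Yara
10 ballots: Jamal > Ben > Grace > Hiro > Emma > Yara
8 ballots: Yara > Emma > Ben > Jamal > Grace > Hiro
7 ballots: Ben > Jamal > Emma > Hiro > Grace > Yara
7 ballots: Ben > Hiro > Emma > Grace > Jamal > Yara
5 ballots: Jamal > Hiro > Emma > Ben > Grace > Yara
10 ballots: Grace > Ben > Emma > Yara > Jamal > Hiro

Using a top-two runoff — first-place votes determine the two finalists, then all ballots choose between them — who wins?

Round 1 first-place votes: Jamal 20, Emma 0, Grace 10, Ben 14, Yara 8, Hiro 0. Jamal and Ben advance.
Runoff: Jamal is ranked above Ben on 20 ballots, Ben above Jamal on 32.

Ben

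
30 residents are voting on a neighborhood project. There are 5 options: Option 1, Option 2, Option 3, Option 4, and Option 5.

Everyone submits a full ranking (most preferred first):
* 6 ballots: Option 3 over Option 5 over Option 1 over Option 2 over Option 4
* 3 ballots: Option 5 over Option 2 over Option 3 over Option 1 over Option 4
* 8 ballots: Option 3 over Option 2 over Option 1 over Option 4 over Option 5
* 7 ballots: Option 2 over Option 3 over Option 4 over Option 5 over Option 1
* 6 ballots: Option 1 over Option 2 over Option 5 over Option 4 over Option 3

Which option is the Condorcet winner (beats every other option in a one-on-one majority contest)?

Option 2 vs Option 1: 18–12
Option 2 vs Option 3: 16–14
Option 2 vs Option 4: 30–0
Option 2 vs Option 5: 21–9
Option 2 beats every other option.

Option 2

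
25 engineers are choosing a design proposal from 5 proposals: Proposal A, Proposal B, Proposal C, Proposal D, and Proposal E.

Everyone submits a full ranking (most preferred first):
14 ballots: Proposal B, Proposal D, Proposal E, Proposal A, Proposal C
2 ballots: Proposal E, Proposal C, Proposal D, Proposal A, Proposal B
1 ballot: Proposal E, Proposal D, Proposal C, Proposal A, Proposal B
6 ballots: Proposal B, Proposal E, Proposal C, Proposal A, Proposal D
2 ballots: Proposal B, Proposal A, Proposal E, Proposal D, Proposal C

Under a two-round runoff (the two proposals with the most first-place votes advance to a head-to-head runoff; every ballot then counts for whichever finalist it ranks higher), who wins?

Proposal B

Round 1 first-place votes: Proposal A 0, Proposal B 22, Proposal C 0, Proposal D 0, Proposal E 3. Proposal B and Proposal E advance.
Runoff: Proposal B is ranked above Proposal E on 22 ballots, Proposal E above Proposal B on 3.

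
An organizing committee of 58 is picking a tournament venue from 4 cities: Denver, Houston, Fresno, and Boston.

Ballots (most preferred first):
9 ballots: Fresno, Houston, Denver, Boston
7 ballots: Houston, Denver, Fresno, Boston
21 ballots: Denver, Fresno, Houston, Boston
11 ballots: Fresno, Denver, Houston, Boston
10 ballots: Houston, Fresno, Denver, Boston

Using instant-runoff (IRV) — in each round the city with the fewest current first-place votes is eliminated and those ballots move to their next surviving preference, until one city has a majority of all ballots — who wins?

Fresno

Round 1: Denver 21, Houston 17, Fresno 20, Boston 0. Boston eliminated.
Round 2: Denver 21, Houston 17, Fresno 20. Houston eliminated.
Round 3: Denver 28, Fresno 30. Fresno has a majority (≥30).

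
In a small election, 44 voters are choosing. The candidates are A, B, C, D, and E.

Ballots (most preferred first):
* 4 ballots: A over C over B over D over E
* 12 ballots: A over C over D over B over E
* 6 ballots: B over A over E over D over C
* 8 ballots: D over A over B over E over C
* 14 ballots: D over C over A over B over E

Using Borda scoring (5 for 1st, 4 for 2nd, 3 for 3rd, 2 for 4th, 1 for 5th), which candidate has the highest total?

A: 4×5 + 12×5 + 6×4 + 8×4 + 14×3 = 178
B: 4×3 + 12×2 + 6×5 + 8×3 + 14×2 = 118
C: 4×4 + 12×4 + 6×1 + 8×1 + 14×4 = 134
D: 4×2 + 12×3 + 6×2 + 8×5 + 14×5 = 166
E: 4×1 + 12×1 + 6×3 + 8×2 + 14×1 = 64

A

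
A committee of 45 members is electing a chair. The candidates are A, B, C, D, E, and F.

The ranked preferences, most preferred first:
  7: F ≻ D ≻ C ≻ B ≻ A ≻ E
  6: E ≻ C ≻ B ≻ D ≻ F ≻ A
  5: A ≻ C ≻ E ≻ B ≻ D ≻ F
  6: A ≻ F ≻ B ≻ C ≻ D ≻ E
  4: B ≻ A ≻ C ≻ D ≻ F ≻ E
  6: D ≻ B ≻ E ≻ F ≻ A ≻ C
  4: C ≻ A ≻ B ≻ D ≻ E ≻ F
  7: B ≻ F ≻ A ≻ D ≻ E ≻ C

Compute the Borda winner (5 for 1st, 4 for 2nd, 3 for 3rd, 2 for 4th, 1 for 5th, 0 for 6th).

A: 7×1 + 6×0 + 5×5 + 6×5 + 4×4 + 6×1 + 4×4 + 7×3 = 121
B: 7×2 + 6×3 + 5×2 + 6×3 + 4×5 + 6×4 + 4×3 + 7×5 = 151
C: 7×3 + 6×4 + 5×4 + 6×2 + 4×3 + 6×0 + 4×5 + 7×0 = 109
D: 7×4 + 6×2 + 5×1 + 6×1 + 4×2 + 6×5 + 4×2 + 7×2 = 111
E: 7×0 + 6×5 + 5×3 + 6×0 + 4×0 + 6×3 + 4×1 + 7×1 = 74
F: 7×5 + 6×1 + 5×0 + 6×4 + 4×1 + 6×2 + 4×0 + 7×4 = 109

B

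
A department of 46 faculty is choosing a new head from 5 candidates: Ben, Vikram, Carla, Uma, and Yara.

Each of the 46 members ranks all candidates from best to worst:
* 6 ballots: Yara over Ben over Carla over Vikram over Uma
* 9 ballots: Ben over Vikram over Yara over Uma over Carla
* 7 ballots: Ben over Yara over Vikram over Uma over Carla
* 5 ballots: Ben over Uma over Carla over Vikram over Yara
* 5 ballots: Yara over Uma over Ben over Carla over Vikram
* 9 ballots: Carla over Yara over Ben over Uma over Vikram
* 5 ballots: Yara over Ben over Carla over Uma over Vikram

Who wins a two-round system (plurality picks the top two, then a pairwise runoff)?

Round 1 first-place votes: Ben 21, Vikram 0, Carla 9, Uma 0, Yara 16. Ben and Yara advance.
Runoff: Ben is ranked above Yara on 21 ballots, Yara above Ben on 25.

Yara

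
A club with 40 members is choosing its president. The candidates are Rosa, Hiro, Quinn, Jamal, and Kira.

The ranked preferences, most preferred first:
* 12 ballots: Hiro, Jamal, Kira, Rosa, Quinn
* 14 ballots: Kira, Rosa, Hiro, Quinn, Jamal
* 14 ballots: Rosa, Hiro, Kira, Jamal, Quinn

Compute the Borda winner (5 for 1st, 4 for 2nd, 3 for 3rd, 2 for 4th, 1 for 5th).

Rosa: 12×2 + 14×4 + 14×5 = 150
Hiro: 12×5 + 14×3 + 14×4 = 158
Quinn: 12×1 + 14×2 + 14×1 = 54
Jamal: 12×4 + 14×1 + 14×2 = 90
Kira: 12×3 + 14×5 + 14×3 = 148

Hiro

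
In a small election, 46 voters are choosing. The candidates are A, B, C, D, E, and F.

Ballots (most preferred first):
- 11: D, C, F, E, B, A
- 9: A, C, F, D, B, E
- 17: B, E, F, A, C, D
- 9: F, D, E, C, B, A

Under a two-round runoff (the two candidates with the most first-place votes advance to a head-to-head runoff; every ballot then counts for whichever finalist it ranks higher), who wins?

Round 1 first-place votes: A 9, B 17, C 0, D 11, E 0, F 9. B and D advance.
Runoff: B is ranked above D on 17 ballots, D above B on 29.

D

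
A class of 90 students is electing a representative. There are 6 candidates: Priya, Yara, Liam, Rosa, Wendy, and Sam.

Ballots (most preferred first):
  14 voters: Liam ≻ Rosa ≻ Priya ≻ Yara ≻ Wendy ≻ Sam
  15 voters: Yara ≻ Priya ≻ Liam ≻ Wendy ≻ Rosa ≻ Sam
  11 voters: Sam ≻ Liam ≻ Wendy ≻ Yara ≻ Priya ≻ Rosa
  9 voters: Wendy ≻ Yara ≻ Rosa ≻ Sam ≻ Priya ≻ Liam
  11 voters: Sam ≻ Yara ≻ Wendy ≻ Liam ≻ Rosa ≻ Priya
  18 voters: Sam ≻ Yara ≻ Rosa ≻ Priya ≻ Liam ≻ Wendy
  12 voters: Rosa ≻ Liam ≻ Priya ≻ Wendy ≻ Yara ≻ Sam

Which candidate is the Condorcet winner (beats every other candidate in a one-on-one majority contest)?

Yara

Yara vs Priya: 64–26
Yara vs Liam: 53–37
Yara vs Rosa: 64–26
Yara vs Wendy: 58–32
Yara vs Sam: 50–40
Yara beats every other candidate.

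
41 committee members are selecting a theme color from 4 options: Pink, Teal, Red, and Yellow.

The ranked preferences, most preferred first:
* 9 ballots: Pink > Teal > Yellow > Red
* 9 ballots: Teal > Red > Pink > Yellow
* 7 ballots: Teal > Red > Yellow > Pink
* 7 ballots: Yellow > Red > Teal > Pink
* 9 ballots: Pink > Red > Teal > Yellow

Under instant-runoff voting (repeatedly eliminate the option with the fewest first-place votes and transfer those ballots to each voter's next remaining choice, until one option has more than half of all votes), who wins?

Teal

Round 1: Pink 18, Teal 16, Red 0, Yellow 7. Red eliminated.
Round 2: Pink 18, Teal 16, Yellow 7. Yellow eliminated.
Round 3: Pink 18, Teal 23. Teal has a majority (≥21).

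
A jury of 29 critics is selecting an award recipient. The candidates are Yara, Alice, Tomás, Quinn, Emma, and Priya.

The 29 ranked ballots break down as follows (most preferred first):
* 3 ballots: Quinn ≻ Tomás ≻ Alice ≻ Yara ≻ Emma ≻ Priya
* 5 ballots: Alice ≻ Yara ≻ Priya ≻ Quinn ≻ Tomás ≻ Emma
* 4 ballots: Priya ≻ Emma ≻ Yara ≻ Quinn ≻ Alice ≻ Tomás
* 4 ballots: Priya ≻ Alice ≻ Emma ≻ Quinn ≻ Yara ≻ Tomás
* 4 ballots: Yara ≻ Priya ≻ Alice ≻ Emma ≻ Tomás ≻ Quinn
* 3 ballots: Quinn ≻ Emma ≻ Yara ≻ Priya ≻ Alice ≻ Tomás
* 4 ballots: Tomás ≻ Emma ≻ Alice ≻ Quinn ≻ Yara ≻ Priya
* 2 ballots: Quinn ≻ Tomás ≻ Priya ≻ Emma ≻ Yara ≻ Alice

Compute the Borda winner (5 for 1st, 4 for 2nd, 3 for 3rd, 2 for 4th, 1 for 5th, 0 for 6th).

Priya

Yara: 3×2 + 5×4 + 4×3 + 4×1 + 4×5 + 3×3 + 4×1 + 2×1 = 77
Alice: 3×3 + 5×5 + 4×1 + 4×4 + 4×3 + 3×1 + 4×3 + 2×0 = 81
Tomás: 3×4 + 5×1 + 4×0 + 4×0 + 4×1 + 3×0 + 4×5 + 2×4 = 49
Quinn: 3×5 + 5×2 + 4×2 + 4×2 + 4×0 + 3×5 + 4×2 + 2×5 = 74
Emma: 3×1 + 5×0 + 4×4 + 4×3 + 4×2 + 3×4 + 4×4 + 2×2 = 71
Priya: 3×0 + 5×3 + 4×5 + 4×5 + 4×4 + 3×2 + 4×0 + 2×3 = 83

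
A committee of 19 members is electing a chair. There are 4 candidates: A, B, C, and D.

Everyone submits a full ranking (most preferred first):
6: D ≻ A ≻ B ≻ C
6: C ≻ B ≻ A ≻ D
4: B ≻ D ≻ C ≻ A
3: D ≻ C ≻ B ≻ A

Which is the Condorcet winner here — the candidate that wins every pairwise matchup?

B

B vs A: 13–6
B vs C: 10–9
B vs D: 10–9
B beats every other candidate.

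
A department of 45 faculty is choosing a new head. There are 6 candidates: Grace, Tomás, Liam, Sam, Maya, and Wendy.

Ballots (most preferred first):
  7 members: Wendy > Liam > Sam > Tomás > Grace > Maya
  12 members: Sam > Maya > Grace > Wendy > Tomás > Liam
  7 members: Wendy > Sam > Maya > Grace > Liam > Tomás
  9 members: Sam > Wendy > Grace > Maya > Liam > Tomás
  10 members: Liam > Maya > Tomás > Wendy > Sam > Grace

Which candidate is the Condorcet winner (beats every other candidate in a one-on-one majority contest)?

Wendy vs Grace: 33–12
Wendy vs Tomás: 35–10
Wendy vs Liam: 35–10
Wendy vs Sam: 24–21
Wendy vs Maya: 23–22
Wendy beats every other candidate.

Wendy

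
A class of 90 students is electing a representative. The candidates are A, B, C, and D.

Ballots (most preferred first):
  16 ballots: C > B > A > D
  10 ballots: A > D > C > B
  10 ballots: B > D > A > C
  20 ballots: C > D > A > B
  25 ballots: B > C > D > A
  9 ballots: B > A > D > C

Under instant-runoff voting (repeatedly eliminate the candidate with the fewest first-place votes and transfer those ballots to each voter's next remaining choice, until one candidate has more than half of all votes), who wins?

C

Round 1: A 10, B 44, C 36, D 0. D eliminated.
Round 2: A 10, B 44, C 36. A eliminated.
Round 3: B 44, C 46. C has a majority (≥46).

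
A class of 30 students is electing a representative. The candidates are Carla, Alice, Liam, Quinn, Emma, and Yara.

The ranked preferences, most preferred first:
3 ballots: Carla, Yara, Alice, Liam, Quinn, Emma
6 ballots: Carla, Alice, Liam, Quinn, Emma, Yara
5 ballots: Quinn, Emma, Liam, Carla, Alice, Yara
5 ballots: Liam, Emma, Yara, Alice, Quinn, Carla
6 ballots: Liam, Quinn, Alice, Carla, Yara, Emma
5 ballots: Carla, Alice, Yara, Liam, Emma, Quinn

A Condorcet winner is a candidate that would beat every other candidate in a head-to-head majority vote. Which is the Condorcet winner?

Liam vs Carla: 16–14
Liam vs Alice: 16–14
Liam vs Quinn: 25–5
Liam vs Emma: 25–5
Liam vs Yara: 22–8
Liam beats every other candidate.

Liam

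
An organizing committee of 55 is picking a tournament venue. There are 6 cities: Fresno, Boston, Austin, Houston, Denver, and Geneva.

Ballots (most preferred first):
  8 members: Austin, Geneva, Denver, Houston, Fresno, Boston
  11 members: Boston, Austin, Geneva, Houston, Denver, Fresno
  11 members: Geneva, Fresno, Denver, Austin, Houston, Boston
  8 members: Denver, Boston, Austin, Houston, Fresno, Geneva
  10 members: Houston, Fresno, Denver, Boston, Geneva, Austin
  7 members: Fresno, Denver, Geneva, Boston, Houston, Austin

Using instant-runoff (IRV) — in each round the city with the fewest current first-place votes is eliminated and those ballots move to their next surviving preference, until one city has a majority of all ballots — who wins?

Geneva

Round 1: Fresno 7, Boston 11, Austin 8, Houston 10, Denver 8, Geneva 11. Fresno eliminated.
Round 2: Boston 11, Austin 8, Houston 10, Denver 15, Geneva 11. Austin eliminated.
Round 3: Boston 11, Houston 10, Denver 15, Geneva 19. Houston eliminated.
Round 4: Boston 11, Denver 25, Geneva 19. Boston eliminated.
Round 5: Denver 25, Geneva 30. Geneva has a majority (≥28).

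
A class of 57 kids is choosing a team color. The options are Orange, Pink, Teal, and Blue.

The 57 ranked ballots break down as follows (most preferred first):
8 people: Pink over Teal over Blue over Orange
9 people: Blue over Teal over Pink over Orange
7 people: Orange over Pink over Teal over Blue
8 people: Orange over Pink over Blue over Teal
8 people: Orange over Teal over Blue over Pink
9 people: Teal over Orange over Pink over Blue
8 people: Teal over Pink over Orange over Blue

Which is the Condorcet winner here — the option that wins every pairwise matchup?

Teal

Teal vs Orange: 34–23
Teal vs Pink: 34–23
Teal vs Blue: 40–17
Teal beats every other option.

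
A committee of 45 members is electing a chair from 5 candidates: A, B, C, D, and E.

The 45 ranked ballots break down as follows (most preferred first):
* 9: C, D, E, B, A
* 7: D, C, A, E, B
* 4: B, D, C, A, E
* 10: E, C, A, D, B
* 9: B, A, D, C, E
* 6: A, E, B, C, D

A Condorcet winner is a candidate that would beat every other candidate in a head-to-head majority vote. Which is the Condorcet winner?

C vs A: 30–15
C vs B: 26–19
C vs D: 25–20
C vs E: 29–16
C beats every other candidate.

C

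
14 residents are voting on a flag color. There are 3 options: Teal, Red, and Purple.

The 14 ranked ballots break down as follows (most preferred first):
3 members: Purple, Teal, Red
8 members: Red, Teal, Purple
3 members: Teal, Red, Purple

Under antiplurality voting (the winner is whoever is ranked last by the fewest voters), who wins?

Teal

Last-place votes: Teal 0, Red 3, Purple 11.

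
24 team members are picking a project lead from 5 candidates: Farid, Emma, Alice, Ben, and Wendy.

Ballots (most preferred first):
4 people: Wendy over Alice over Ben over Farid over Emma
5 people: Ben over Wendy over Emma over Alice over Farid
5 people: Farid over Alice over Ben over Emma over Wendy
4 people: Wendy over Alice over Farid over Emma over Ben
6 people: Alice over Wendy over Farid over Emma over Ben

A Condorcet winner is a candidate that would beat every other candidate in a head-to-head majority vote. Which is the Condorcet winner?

Wendy

Wendy vs Farid: 19–5
Wendy vs Emma: 19–5
Wendy vs Alice: 13–11
Wendy vs Ben: 14–10
Wendy beats every other candidate.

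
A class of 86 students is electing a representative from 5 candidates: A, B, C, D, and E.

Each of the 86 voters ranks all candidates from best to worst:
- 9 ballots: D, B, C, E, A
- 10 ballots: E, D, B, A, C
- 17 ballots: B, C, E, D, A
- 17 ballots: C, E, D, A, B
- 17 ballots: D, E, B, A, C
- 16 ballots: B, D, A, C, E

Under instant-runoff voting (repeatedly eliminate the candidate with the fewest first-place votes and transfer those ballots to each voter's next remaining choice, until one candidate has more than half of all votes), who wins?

D

Round 1: A 0, B 33, C 17, D 26, E 10. A eliminated.
Round 2: B 33, C 17, D 26, E 10. E eliminated.
Round 3: B 33, C 17, D 36. C eliminated.
Round 4: B 33, D 53. D has a majority (≥44).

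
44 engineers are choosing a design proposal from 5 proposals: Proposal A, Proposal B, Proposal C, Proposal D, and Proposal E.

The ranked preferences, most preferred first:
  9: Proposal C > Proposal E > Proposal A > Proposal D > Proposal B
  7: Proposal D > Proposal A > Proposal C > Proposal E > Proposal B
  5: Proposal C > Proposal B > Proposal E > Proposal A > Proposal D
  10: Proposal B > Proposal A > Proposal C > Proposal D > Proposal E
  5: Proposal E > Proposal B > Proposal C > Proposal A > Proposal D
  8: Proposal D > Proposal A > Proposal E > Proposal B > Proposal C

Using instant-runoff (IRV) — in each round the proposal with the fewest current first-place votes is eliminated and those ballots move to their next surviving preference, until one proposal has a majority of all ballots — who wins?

Round 1: Proposal A 0, Proposal B 10, Proposal C 14, Proposal D 15, Proposal E 5. Proposal A eliminated.
Round 2: Proposal B 10, Proposal C 14, Proposal D 15, Proposal E 5. Proposal E eliminated.
Round 3: Proposal B 15, Proposal C 14, Proposal D 15. Proposal C eliminated.
Round 4: Proposal B 20, Proposal D 24. Proposal D has a majority (≥23).

Proposal D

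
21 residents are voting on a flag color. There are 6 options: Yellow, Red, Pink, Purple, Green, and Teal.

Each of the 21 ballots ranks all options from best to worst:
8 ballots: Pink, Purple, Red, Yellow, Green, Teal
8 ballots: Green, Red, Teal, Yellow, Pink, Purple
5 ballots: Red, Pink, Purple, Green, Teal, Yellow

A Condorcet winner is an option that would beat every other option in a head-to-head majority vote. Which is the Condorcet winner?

Red vs Yellow: 21–0
Red vs Pink: 13–8
Red vs Purple: 13–8
Red vs Green: 13–8
Red vs Teal: 21–0
Red beats every other option.

Red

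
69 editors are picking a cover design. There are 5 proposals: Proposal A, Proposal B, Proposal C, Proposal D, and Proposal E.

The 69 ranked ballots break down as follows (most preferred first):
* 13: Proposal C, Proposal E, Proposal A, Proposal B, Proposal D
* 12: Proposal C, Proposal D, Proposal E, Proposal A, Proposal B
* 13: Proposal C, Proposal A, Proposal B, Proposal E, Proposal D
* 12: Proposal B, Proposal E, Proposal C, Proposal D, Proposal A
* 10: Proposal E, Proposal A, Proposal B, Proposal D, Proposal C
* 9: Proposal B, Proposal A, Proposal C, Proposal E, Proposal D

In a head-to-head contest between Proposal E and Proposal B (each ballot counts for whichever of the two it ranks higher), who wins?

Proposal E is ranked above Proposal B on 35 ballots; Proposal B above Proposal E on 34.

Proposal E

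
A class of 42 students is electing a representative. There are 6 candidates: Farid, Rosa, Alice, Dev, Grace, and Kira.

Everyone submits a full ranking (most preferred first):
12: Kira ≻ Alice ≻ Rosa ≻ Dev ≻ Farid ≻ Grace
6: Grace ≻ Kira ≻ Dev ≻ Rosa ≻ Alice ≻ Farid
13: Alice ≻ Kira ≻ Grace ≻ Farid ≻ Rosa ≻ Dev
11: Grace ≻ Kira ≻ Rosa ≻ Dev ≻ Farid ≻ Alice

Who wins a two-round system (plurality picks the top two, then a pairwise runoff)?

Round 1 first-place votes: Farid 0, Rosa 0, Alice 13, Dev 0, Grace 17, Kira 12. Grace and Alice advance.
Runoff: Grace is ranked above Alice on 17 ballots, Alice above Grace on 25.

Alice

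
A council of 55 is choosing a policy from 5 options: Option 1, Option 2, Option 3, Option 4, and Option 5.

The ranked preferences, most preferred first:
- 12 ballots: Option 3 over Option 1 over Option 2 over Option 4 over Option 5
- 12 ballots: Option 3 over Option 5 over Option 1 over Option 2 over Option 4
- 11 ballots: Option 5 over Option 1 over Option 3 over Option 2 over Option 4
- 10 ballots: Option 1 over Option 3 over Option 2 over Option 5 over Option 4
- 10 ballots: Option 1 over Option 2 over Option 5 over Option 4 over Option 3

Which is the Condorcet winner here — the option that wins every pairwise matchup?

Option 1

Option 1 vs Option 2: 55–0
Option 1 vs Option 3: 31–24
Option 1 vs Option 4: 55–0
Option 1 vs Option 5: 32–23
Option 1 beats every other option.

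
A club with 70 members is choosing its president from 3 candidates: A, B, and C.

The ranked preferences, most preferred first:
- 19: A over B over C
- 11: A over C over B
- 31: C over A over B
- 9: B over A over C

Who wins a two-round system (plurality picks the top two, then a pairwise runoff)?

A

Round 1 first-place votes: A 30, B 9, C 31. C and A advance.
Runoff: C is ranked above A on 31 ballots, A above C on 39.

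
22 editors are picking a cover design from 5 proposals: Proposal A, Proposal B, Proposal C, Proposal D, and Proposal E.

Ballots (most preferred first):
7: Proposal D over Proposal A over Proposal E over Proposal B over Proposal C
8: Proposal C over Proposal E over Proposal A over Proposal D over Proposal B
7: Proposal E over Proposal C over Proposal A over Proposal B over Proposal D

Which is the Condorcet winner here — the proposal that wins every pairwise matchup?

Proposal E vs Proposal A: 15–7
Proposal E vs Proposal B: 22–0
Proposal E vs Proposal C: 14–8
Proposal E vs Proposal D: 15–7
Proposal E beats every other proposal.

Proposal E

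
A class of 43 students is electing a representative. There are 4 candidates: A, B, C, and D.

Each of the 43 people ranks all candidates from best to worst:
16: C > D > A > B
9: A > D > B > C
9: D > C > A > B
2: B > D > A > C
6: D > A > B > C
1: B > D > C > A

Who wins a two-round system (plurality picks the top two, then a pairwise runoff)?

D

Round 1 first-place votes: A 9, B 3, C 16, D 15. C and D advance.
Runoff: C is ranked above D on 16 ballots, D above C on 27.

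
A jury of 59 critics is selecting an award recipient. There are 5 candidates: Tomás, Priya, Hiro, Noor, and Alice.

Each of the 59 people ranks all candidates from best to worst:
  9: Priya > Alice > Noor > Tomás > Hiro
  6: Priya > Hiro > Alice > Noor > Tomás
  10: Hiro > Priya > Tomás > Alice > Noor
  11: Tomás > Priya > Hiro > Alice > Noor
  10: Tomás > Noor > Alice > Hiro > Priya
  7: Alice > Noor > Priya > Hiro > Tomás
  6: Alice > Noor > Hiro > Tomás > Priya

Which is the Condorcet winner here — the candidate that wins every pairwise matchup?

Priya

Priya vs Tomás: 32–27
Priya vs Hiro: 33–26
Priya vs Noor: 36–23
Priya vs Alice: 36–23
Priya beats every other candidate.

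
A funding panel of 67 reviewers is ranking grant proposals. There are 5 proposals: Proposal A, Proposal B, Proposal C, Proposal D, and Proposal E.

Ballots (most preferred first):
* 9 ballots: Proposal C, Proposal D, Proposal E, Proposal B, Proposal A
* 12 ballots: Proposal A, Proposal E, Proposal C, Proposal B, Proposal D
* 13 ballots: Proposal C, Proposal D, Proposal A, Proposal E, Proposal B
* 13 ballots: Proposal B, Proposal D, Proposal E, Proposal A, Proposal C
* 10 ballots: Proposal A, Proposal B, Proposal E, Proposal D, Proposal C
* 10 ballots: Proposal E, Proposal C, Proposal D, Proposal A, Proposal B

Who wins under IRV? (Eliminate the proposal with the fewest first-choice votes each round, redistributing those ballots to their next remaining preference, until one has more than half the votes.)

Proposal A

Round 1: Proposal A 22, Proposal B 13, Proposal C 22, Proposal D 0, Proposal E 10. Proposal D eliminated.
Round 2: Proposal A 22, Proposal B 13, Proposal C 22, Proposal E 10. Proposal E eliminated.
Round 3: Proposal A 22, Proposal B 13, Proposal C 32. Proposal B eliminated.
Round 4: Proposal A 35, Proposal C 32. Proposal A has a majority (≥34).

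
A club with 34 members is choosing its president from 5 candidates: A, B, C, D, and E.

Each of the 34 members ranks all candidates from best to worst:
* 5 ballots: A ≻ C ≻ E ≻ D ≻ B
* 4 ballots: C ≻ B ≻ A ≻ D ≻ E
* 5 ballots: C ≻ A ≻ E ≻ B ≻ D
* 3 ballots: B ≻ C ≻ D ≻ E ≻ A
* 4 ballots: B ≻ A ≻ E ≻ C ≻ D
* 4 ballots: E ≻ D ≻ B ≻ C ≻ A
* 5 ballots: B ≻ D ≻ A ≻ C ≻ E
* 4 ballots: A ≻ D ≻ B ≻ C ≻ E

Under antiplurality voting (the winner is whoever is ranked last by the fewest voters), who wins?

C

Last-place votes: A 7, B 5, C 0, D 9, E 13.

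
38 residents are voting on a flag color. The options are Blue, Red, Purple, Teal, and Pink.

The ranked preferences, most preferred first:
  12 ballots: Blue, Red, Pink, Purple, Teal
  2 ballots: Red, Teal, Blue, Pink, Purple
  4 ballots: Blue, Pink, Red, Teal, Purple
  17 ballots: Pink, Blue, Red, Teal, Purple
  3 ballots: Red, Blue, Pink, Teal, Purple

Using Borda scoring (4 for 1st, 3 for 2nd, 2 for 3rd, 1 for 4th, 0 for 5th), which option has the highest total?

Blue

Blue: 12×4 + 2×2 + 4×4 + 17×3 + 3×3 = 128
Red: 12×3 + 2×4 + 4×2 + 17×2 + 3×4 = 98
Purple: 12×1 + 2×0 + 4×0 + 17×0 + 3×0 = 12
Teal: 12×0 + 2×3 + 4×1 + 17×1 + 3×1 = 30
Pink: 12×2 + 2×1 + 4×3 + 17×4 + 3×2 = 112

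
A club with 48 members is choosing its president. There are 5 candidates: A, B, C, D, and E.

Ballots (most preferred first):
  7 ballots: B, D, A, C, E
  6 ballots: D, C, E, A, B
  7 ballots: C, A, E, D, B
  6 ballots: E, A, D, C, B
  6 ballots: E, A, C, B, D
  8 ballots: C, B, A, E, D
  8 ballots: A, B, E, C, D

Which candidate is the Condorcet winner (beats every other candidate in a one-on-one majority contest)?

A

A vs B: 33–15
A vs C: 27–21
A vs D: 35–13
A vs E: 30–18
A beats every other candidate.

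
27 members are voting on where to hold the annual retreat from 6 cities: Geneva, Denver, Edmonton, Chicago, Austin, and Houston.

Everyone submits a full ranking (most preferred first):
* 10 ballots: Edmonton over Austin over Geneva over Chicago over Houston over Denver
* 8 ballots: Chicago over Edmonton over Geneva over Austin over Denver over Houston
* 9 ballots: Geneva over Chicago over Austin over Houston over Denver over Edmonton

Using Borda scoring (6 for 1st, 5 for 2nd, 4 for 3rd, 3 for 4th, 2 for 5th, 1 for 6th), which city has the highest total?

Geneva

Geneva: 10×4 + 8×4 + 9×6 = 126
Denver: 10×1 + 8×2 + 9×2 = 44
Edmonton: 10×6 + 8×5 + 9×1 = 109
Chicago: 10×3 + 8×6 + 9×5 = 123
Austin: 10×5 + 8×3 + 9×4 = 110
Houston: 10×2 + 8×1 + 9×3 = 55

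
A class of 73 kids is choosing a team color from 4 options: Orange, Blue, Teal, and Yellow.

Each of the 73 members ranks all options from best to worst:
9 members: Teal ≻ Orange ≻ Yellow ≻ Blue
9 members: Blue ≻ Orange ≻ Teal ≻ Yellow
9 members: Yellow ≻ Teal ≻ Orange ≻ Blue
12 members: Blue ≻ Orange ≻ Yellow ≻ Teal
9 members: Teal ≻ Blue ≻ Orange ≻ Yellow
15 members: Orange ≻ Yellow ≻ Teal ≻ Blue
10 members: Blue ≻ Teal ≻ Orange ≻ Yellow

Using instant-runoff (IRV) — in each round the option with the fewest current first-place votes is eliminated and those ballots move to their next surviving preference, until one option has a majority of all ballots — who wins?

Teal

Round 1: Orange 15, Blue 31, Teal 18, Yellow 9. Yellow eliminated.
Round 2: Orange 15, Blue 31, Teal 27. Orange eliminated.
Round 3: Blue 31, Teal 42. Teal has a majority (≥37).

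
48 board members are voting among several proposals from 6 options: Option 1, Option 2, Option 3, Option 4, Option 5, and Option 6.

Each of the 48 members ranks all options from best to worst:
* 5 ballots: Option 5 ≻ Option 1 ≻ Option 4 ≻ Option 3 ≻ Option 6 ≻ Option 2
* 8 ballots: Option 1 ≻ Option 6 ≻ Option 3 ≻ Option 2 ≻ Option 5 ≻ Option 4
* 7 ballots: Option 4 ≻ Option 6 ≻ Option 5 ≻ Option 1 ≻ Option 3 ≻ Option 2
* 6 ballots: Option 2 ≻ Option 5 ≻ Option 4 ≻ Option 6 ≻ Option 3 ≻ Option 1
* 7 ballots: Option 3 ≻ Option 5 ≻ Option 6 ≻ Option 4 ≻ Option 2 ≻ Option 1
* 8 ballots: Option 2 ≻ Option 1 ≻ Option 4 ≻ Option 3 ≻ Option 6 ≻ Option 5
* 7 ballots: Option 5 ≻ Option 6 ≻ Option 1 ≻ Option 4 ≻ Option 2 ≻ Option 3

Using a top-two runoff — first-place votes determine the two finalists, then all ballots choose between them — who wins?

Round 1 first-place votes: Option 1 8, Option 2 14, Option 3 7, Option 4 7, Option 5 12, Option 6 0. Option 2 and Option 5 advance.
Runoff: Option 2 is ranked above Option 5 on 22 ballots, Option 5 above Option 2 on 26.

Option 5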